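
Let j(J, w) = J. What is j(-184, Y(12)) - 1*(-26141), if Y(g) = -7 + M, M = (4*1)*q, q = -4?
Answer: 25957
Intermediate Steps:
M = -16 (M = (4*1)*(-4) = 4*(-4) = -16)
Y(g) = -23 (Y(g) = -7 - 16 = -23)
j(-184, Y(12)) - 1*(-26141) = -184 - 1*(-26141) = -184 + 26141 = 25957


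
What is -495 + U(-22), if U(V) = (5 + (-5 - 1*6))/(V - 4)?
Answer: -6432/13 ≈ -494.77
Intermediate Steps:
U(V) = -6/(-4 + V) (U(V) = (5 + (-5 - 6))/(-4 + V) = (5 - 11)/(-4 + V) = -6/(-4 + V))
-495 + U(-22) = -495 - 6/(-4 - 22) = -495 - 6/(-26) = -495 - 6*(-1/26) = -495 + 3/13 = -6432/13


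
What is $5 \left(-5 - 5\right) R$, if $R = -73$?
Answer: $3650$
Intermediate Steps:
$5 \left(-5 - 5\right) R = 5 \left(-5 - 5\right) \left(-73\right) = 5 \left(-10\right) \left(-73\right) = \left(-50\right) \left(-73\right) = 3650$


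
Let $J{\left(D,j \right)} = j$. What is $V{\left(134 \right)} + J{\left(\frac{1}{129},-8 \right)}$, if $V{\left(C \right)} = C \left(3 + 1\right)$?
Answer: $528$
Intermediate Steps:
$V{\left(C \right)} = 4 C$ ($V{\left(C \right)} = C 4 = 4 C$)
$V{\left(134 \right)} + J{\left(\frac{1}{129},-8 \right)} = 4 \cdot 134 - 8 = 536 - 8 = 528$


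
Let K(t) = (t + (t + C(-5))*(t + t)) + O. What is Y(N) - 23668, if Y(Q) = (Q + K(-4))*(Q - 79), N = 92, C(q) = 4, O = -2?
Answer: -22550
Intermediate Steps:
K(t) = -2 + t + 2*t*(4 + t) (K(t) = (t + (t + 4)*(t + t)) - 2 = (t + (4 + t)*(2*t)) - 2 = (t + 2*t*(4 + t)) - 2 = -2 + t + 2*t*(4 + t))
Y(Q) = (-79 + Q)*(-6 + Q) (Y(Q) = (Q + (-2 + 2*(-4)**2 + 9*(-4)))*(Q - 79) = (Q + (-2 + 2*16 - 36))*(-79 + Q) = (Q + (-2 + 32 - 36))*(-79 + Q) = (Q - 6)*(-79 + Q) = (-6 + Q)*(-79 + Q) = (-79 + Q)*(-6 + Q))
Y(N) - 23668 = (474 + 92**2 - 85*92) - 23668 = (474 + 8464 - 7820) - 23668 = 1118 - 23668 = -22550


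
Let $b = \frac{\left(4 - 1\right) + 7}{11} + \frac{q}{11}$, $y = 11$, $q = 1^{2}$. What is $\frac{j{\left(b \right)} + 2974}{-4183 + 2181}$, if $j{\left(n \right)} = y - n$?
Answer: $- \frac{1492}{1001} \approx -1.4905$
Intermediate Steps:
$q = 1$
$b = 1$ ($b = \frac{\left(4 - 1\right) + 7}{11} + 1 \cdot \frac{1}{11} = \left(3 + 7\right) \frac{1}{11} + 1 \cdot \frac{1}{11} = 10 \cdot \frac{1}{11} + \frac{1}{11} = \frac{10}{11} + \frac{1}{11} = 1$)
$j{\left(n \right)} = 11 - n$
$\frac{j{\left(b \right)} + 2974}{-4183 + 2181} = \frac{\left(11 - 1\right) + 2974}{-4183 + 2181} = \frac{\left(11 - 1\right) + 2974}{-2002} = \left(10 + 2974\right) \left(- \frac{1}{2002}\right) = 2984 \left(- \frac{1}{2002}\right) = - \frac{1492}{1001}$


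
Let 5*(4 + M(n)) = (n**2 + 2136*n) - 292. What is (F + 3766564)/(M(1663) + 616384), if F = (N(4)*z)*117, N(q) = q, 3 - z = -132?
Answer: 3829744/1879869 ≈ 2.0372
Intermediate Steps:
z = 135 (z = 3 - 1*(-132) = 3 + 132 = 135)
F = 63180 (F = (4*135)*117 = 540*117 = 63180)
M(n) = -312/5 + n**2/5 + 2136*n/5 (M(n) = -4 + ((n**2 + 2136*n) - 292)/5 = -4 + (-292 + n**2 + 2136*n)/5 = -4 + (-292/5 + n**2/5 + 2136*n/5) = -312/5 + n**2/5 + 2136*n/5)
(F + 3766564)/(M(1663) + 616384) = (63180 + 3766564)/((-312/5 + (1/5)*1663**2 + (2136/5)*1663) + 616384) = 3829744/((-312/5 + (1/5)*2765569 + 3552168/5) + 616384) = 3829744/((-312/5 + 2765569/5 + 3552168/5) + 616384) = 3829744/(1263485 + 616384) = 3829744/1879869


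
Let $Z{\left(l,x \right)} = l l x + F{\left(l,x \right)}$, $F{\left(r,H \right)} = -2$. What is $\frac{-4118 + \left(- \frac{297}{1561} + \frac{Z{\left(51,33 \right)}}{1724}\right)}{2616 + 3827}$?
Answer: $- \frac{644043717}{1019951156} \approx -0.63145$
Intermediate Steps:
$Z{\left(l,x \right)} = -2 + x l^{2}$ ($Z{\left(l,x \right)} = l l x - 2 = l^{2} x - 2 = x l^{2} - 2 = -2 + x l^{2}$)
$\frac{-4118 + \left(- \frac{297}{1561} + \frac{Z{\left(51,33 \right)}}{1724}\right)}{2616 + 3827} = \frac{-4118 - \left(\frac{297}{1561} - \frac{-2 + 33 \cdot 51^{2}}{1724}\right)}{2616 + 3827} = \frac{-4118 - \left(\frac{297}{1561} - \left(-2 + 33 \cdot 2601\right) \frac{1}{1724}\right)}{6443} = \left(-4118 - \left(\frac{297}{1561} - \left(-2 + 85833\right) \frac{1}{1724}\right)\right) \frac{1}{6443} = \left(-4118 + \left(- \frac{297}{1561} + 85831 \cdot \frac{1}{1724}\right)\right) \frac{1}{6443} = \left(-4118 + \left(- \frac{297}{1561} + \frac{85831}{1724}\right)\right) \frac{1}{6443} = \left(-4118 + \frac{133470163}{2691164}\right) \frac{1}{6443} = \left(- \frac{10948743189}{2691164}\right) \frac{1}{6443} = - \frac{644043717}{1019951156}$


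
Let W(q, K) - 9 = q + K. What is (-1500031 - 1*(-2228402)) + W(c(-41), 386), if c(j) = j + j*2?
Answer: 728643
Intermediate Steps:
c(j) = 3*j (c(j) = j + 2*j = 3*j)
W(q, K) = 9 + K + q (W(q, K) = 9 + (q + K) = 9 + (K + q) = 9 + K + q)
(-1500031 - 1*(-2228402)) + W(c(-41), 386) = (-1500031 - 1*(-2228402)) + (9 + 386 + 3*(-41)) = (-1500031 + 2228402) + (9 + 386 - 123) = 728371 + 272 = 728643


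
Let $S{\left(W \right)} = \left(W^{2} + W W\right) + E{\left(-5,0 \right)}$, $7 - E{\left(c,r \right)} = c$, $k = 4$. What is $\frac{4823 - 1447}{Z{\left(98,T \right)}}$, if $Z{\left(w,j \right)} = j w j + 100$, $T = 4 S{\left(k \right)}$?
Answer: $\frac{844}{758937} \approx 0.0011121$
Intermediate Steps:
$E{\left(c,r \right)} = 7 - c$
$S{\left(W \right)} = 12 + 2 W^{2}$ ($S{\left(W \right)} = \left(W^{2} + W W\right) + \left(7 - -5\right) = \left(W^{2} + W^{2}\right) + \left(7 + 5\right) = 2 W^{2} + 12 = 12 + 2 W^{2}$)
$T = 176$ ($T = 4 \left(12 + 2 \cdot 4^{2}\right) = 4 \left(12 + 2 \cdot 16\right) = 4 \left(12 + 32\right) = 4 \cdot 44 = 176$)
$Z{\left(w,j \right)} = 100 + w j^{2}$ ($Z{\left(w,j \right)} = w j^{2} + 100 = 100 + w j^{2}$)
$\frac{4823 - 1447}{Z{\left(98,T \right)}} = \frac{4823 - 1447}{100 + 98 \cdot 176^{2}} = \frac{4823 - 1447}{100 + 98 \cdot 30976} = \frac{3376}{100 + 3035648} = \frac{3376}{3035748} = 3376 \cdot \frac{1}{3035748} = \frac{844}{758937}$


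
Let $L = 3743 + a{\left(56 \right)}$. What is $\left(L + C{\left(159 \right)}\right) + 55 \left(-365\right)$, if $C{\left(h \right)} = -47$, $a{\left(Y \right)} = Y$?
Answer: $-16323$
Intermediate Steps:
$L = 3799$ ($L = 3743 + 56 = 3799$)
$\left(L + C{\left(159 \right)}\right) + 55 \left(-365\right) = \left(3799 - 47\right) + 55 \left(-365\right) = 3752 - 20075 = -16323$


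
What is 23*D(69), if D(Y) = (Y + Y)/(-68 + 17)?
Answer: -1058/17 ≈ -62.235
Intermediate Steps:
D(Y) = -2*Y/51 (D(Y) = (2*Y)/(-51) = (2*Y)*(-1/51) = -2*Y/51)
23*D(69) = 23*(-2/51*69) = 23*(-46/17) = -1058/17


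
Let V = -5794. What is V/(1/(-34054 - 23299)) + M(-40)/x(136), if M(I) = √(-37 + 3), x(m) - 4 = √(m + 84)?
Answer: 332303282 - I*√34/51 + I*√1870/102 ≈ 3.323e+8 + 0.30962*I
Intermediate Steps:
x(m) = 4 + √(84 + m) (x(m) = 4 + √(m + 84) = 4 + √(84 + m))
M(I) = I*√34 (M(I) = √(-34) = I*√34)
V/(1/(-34054 - 23299)) + M(-40)/x(136) = -5794/(1/(-34054 - 23299)) + (I*√34)/(4 + √(84 + 136)) = -5794/(1/(-57353)) + (I*√34)/(4 + √220) = -5794/(-1/57353) + (I*√34)/(4 + 2*√55) = -5794*(-57353) + I*√34/(4 + 2*√55) = 332303282 + I*√34/(4 + 2*√55)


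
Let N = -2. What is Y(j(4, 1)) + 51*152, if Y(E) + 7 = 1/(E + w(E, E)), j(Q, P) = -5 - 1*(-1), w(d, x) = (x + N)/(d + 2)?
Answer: 7744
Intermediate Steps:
w(d, x) = (-2 + x)/(2 + d) (w(d, x) = (x - 2)/(d + 2) = (-2 + x)/(2 + d))
j(Q, P) = -4 (j(Q, P) = -5 + 1 = -4)
Y(E) = -7 + 1/(E + (-2 + E)/(2 + E))
Y(j(4, 1)) + 51*152 = (16 - 20*(-4) - 7*(-4)**2)/(-2 + (-4)**2 + 3*(-4)) + 51*152 = (16 + 80 - 7*16)/(-2 + 16 - 12) + 7752 = (16 + 80 - 112)/2 + 7752 = (1/2)*(-16) + 7752 = -8 + 7752 = 7744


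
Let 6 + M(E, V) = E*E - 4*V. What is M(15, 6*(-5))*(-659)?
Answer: -223401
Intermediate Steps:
M(E, V) = -6 + E² - 4*V (M(E, V) = -6 + (E*E - 4*V) = -6 + (E² - 4*V) = -6 + E² - 4*V)
M(15, 6*(-5))*(-659) = (-6 + 15² - 24*(-5))*(-659) = (-6 + 225 - 4*(-30))*(-659) = (-6 + 225 + 120)*(-659) = 339*(-659) = -223401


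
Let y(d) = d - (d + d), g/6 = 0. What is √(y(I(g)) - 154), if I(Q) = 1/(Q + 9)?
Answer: I*√1387/3 ≈ 12.414*I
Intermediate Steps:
g = 0 (g = 6*0 = 0)
I(Q) = 1/(9 + Q)
y(d) = -d (y(d) = d - 2*d = -d)
√(y(I(g)) - 154) = √(-1/(9 + 0) - 154) = √(-1/9 - 154) = √(-1*⅑ - 154) = √(-⅑ - 154) = √(-1387/9) = I*√1387/3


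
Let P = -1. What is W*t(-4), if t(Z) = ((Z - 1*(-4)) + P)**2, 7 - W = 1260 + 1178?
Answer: -2431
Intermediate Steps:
W = -2431 (W = 7 - (1260 + 1178) = 7 - 1*2438 = 7 - 2438 = -2431)
t(Z) = (3 + Z)**2 (t(Z) = ((Z - 1*(-4)) - 1)**2 = ((Z + 4) - 1)**2 = ((4 + Z) - 1)**2 = (3 + Z)**2)
W*t(-4) = -2431*(3 - 4)**2 = -2431*(-1)**2 = -2431*1 = -2431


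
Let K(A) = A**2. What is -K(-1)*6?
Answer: -6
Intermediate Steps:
-K(-1)*6 = -1*(-1)**2*6 = -1*1*6 = -1*6 = -6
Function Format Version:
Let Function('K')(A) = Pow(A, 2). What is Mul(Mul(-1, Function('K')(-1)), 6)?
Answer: -6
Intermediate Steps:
Mul(Mul(-1, Function('K')(-1)), 6) = Mul(Mul(-1, Pow(-1, 2)), 6) = Mul(Mul(-1, 1), 6) = Mul(-1, 6) = -6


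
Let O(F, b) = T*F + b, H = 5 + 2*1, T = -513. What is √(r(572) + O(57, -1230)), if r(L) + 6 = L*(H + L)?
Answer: √300711 ≈ 548.37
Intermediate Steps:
H = 7 (H = 5 + 2 = 7)
r(L) = -6 + L*(7 + L)
O(F, b) = b - 513*F (O(F, b) = -513*F + b = b - 513*F)
√(r(572) + O(57, -1230)) = √((-6 + 572² + 7*572) + (-1230 - 513*57)) = √((-6 + 327184 + 4004) + (-1230 - 29241)) = √(331182 - 30471) = √300711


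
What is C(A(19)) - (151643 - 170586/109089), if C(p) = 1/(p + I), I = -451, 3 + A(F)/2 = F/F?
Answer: -836310873416/5515055 ≈ -1.5164e+5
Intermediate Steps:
A(F) = -4 (A(F) = -6 + 2*(F/F) = -6 + 2*1 = -6 + 2 = -4)
C(p) = 1/(-451 + p) (C(p) = 1/(p - 451) = 1/(-451 + p))
C(A(19)) - (151643 - 170586/109089) = 1/(-451 - 4) - (151643 - 170586/109089) = 1/(-455) - (151643 - 170586*1/109089) = -1/455 - (151643 - 18954/12121) = -1/455 - 1*1838045849/12121 = -1/455 - 1838045849/12121 = -836310873416/5515055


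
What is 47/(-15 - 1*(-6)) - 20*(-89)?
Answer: 15973/9 ≈ 1774.8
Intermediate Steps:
47/(-15 - 1*(-6)) - 20*(-89) = 47/(-15 + 6) + 1780 = 47/(-9) + 1780 = 47*(-1/9) + 1780 = -47/9 + 1780 = 15973/9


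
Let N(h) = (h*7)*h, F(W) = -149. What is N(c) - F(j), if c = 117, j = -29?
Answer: 95972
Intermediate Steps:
N(h) = 7*h² (N(h) = (7*h)*h = 7*h²)
N(c) - F(j) = 7*117² - 1*(-149) = 7*13689 + 149 = 95823 + 149 = 95972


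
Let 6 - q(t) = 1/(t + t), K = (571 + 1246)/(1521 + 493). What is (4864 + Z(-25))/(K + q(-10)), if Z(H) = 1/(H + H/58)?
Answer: 28898249576/41305015 ≈ 699.63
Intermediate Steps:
Z(H) = 58/(59*H) (Z(H) = 1/(H + H*(1/58)) = 1/(H + H/58) = 1/(59*H/58) = 58/(59*H))
K = 1817/2014 ≈ 0.90218
q(t) = 6 - 1/(2*t) (q(t) = 6 - 1/(t + t) = 6 - 1/(2*t))
(4864 + Z(-25))/(K + q(-10)) = (4864 + (58/59)/(-25))/(1817/2014 + (6 - ½/(-10))) = (4864 + (58/59)*(-1/25))/(1817/2014 + (6 - ½*(-⅒))) = (4864 - 58/1475)/(1817/2014 + (6 + 1/20)) = 7174342/(1475*(1817/2014 + 121/20)) = 7174342/(1475*(140017/20140)) = (7174342/1475)*(20140/140017) = 28898249576/41305015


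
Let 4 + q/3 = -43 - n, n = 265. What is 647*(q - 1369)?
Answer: -1491335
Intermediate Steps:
q = -936 (q = -12 + 3*(-43 - 1*265) = -12 + 3*(-43 - 265) = -12 + 3*(-308) = -12 - 924 = -936)
647*(q - 1369) = 647*(-936 - 1369) = 647*(-2305) = -1491335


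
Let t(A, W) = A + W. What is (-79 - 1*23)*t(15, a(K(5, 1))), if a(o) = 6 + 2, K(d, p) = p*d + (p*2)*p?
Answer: -2346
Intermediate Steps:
K(d, p) = 2*p**2 + d*p (K(d, p) = d*p + (2*p)*p = d*p + 2*p**2 = 2*p**2 + d*p)
a(o) = 8
(-79 - 1*23)*t(15, a(K(5, 1))) = (-79 - 1*23)*(15 + 8) = (-79 - 23)*23 = -102*23 = -2346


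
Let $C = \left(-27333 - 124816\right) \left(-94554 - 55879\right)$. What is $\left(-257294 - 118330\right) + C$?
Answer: $22887854893$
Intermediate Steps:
$C = 22888230517$ ($C = \left(-152149\right) \left(-150433\right) = 22888230517$)
$\left(-257294 - 118330\right) + C = \left(-257294 - 118330\right) + 22888230517 = -375624 + 22888230517 = 22887854893$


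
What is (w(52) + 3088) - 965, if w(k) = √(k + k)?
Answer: 2123 + 2*√26 ≈ 2133.2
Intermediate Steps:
w(k) = √2*√k (w(k) = √(2*k) = √2*√k)
(w(52) + 3088) - 965 = (√2*√52 + 3088) - 965 = (√2*(2*√13) + 3088) - 965 = (2*√26 + 3088) - 965 = (3088 + 2*√26) - 965 = 2123 + 2*√26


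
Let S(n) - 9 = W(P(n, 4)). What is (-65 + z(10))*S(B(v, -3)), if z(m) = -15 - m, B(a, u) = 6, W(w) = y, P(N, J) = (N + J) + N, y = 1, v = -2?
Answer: -900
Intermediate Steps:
P(N, J) = J + 2*N (P(N, J) = (J + N) + N = J + 2*N)
W(w) = 1
S(n) = 10 (S(n) = 9 + 1 = 10)
(-65 + z(10))*S(B(v, -3)) = (-65 + (-15 - 1*10))*10 = (-65 + (-15 - 10))*10 = (-65 - 25)*10 = -90*10 = -900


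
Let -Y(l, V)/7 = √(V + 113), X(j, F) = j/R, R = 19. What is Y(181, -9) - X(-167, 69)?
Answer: 167/19 - 14*√26 ≈ -62.597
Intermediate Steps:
X(j, F) = j/19
Y(l, V) = -7*√(113 + V) (Y(l, V) = -7*√(V + 113) = -7*√(113 + V))
Y(181, -9) - X(-167, 69) = -7*√(113 - 9) - (-167)/19 = -14*√26 - 1*(-167/19) = -14*√26 + 167/19 = 167/19 - 14*√26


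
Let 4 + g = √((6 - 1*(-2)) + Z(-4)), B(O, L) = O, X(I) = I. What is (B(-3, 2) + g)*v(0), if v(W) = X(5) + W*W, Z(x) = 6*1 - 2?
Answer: -35 + 10*√3 ≈ -17.680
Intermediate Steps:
Z(x) = 4 (Z(x) = 6 - 2 = 4)
g = -4 + 2*√3 (g = -4 + √((6 - 1*(-2)) + 4) = -4 + √((6 + 2) + 4) = -4 + √(8 + 4) = -4 + √12 = -4 + 2*√3 ≈ -0.53590)
v(W) = 5 + W² (v(W) = 5 + W*W = 5 + W²)
(B(-3, 2) + g)*v(0) = (-3 + (-4 + 2*√3))*(5 + 0²) = (-7 + 2*√3)*(5 + 0) = (-7 + 2*√3)*5 = -35 + 10*√3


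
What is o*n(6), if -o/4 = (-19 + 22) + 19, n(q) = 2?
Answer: -176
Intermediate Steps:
o = -88 (o = -4*((-19 + 22) + 19) = -4*(3 + 19) = -4*22 = -88)
o*n(6) = -88*2 = -176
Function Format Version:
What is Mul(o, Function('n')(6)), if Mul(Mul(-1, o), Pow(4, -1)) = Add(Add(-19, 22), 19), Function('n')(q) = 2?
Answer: -176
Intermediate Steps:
o = -88 (o = Mul(-4, Add(Add(-19, 22), 19)) = Mul(-4, Add(3, 19)) = Mul(-4, 22) = -88)
Mul(o, Function('n')(6)) = Mul(-88, 2) = -176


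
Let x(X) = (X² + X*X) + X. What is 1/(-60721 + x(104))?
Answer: -1/38985 ≈ -2.5651e-5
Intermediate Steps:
x(X) = X + 2*X² (x(X) = (X² + X²) + X = 2*X² + X = X + 2*X²)
1/(-60721 + x(104)) = 1/(-60721 + 104*(1 + 2*104)) = 1/(-60721 + 104*(1 + 208)) = 1/(-60721 + 104*209) = 1/(-60721 + 21736) = 1/(-38985) = -1/38985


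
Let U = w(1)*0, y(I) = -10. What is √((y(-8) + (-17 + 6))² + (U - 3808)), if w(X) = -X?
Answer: I*√3367 ≈ 58.026*I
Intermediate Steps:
U = 0 (U = -1*1*0 = -1*0 = 0)
√((y(-8) + (-17 + 6))² + (U - 3808)) = √((-10 + (-17 + 6))² + (0 - 3808)) = √((-10 - 11)² - 3808) = √((-21)² - 3808) = √(441 - 3808) = √(-3367) = I*√3367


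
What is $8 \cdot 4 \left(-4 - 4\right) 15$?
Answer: $-3840$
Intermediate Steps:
$8 \cdot 4 \left(-4 - 4\right) 15 = 8 \cdot 4 \left(-8\right) 15 = 8 \left(-32\right) 15 = \left(-256\right) 15 = -3840$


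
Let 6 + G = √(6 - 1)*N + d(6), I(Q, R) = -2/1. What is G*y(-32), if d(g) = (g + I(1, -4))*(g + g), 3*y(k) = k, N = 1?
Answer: -448 - 32*√5/3 ≈ -471.85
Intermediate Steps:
I(Q, R) = -2 (I(Q, R) = -2*1 = -2)
y(k) = k/3
d(g) = 2*g*(-2 + g) (d(g) = (g - 2)*(g + g) = (-2 + g)*(2*g) = 2*g*(-2 + g))
G = 42 + √5 (G = -6 + (√(6 - 1)*1 + 2*6*(-2 + 6)) = -6 + (√5*1 + 2*6*4) = -6 + (√5 + 48) = -6 + (48 + √5) = 42 + √5 ≈ 44.236)
G*y(-32) = (42 + √5)*((⅓)*(-32)) = (42 + √5)*(-32/3) = -448 - 32*√5/3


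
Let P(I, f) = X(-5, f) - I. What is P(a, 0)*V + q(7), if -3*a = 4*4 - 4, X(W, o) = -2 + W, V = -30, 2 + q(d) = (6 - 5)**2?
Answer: 89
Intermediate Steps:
q(d) = -1 (q(d) = -2 + (6 - 5)**2 = -2 + 1**2 = -2 + 1 = -1)
a = -4 (a = -(4*4 - 4)/3 = -(16 - 4)/3 = -1/3*12 = -4)
P(I, f) = -7 - I (P(I, f) = (-2 - 5) - I = -7 - I)
P(a, 0)*V + q(7) = (-7 - 1*(-4))*(-30) - 1 = (-7 + 4)*(-30) - 1 = -3*(-30) - 1 = 90 - 1 = 89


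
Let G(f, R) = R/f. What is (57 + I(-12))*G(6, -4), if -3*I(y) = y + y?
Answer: -130/3 ≈ -43.333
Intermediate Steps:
I(y) = -2*y/3 (I(y) = -(y + y)/3 = -2*y/3)
(57 + I(-12))*G(6, -4) = (57 - ⅔*(-12))*(-4/6) = (57 + 8)*(-4*⅙) = 65*(-⅔) = -130/3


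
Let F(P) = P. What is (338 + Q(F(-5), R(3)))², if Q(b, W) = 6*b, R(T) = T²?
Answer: 94864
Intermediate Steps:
(338 + Q(F(-5), R(3)))² = (338 + 6*(-5))² = (338 - 30)² = 308² = 94864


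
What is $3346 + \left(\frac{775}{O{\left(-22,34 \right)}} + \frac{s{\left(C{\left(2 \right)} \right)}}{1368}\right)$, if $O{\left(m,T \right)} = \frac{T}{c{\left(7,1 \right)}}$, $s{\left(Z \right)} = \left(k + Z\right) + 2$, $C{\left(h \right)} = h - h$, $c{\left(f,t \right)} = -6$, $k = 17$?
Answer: $\frac{3928121}{1224} \approx 3209.3$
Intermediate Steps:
$C{\left(h \right)} = 0$
$s{\left(Z \right)} = 19 + Z$ ($s{\left(Z \right)} = \left(17 + Z\right) + 2 = 19 + Z$)
$O{\left(m,T \right)} = - \frac{T}{6}$ ($O{\left(m,T \right)} = \frac{T}{-6} = T \left(- \frac{1}{6}\right) = - \frac{T}{6}$)
$3346 + \left(\frac{775}{O{\left(-22,34 \right)}} + \frac{s{\left(C{\left(2 \right)} \right)}}{1368}\right) = 3346 + \left(\frac{775}{\left(- \frac{1}{6}\right) 34} + \frac{19 + 0}{1368}\right) = 3346 + \left(\frac{775}{- \frac{17}{3}} + 19 \cdot \frac{1}{1368}\right) = 3346 + \left(775 \left(- \frac{3}{17}\right) + \frac{1}{72}\right) = 3346 + \left(- \frac{2325}{17} + \frac{1}{72}\right) = 3346 - \frac{167383}{1224} = \frac{3928121}{1224}$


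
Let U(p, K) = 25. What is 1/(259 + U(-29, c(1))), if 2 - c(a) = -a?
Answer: 1/284 ≈ 0.0035211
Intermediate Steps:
c(a) = 2 + a (c(a) = 2 - (-1)*a = 2 + a)
1/(259 + U(-29, c(1))) = 1/(259 + 25) = 1/284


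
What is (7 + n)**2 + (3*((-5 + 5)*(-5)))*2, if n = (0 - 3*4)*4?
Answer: 1681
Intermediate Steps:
n = -48 (n = (0 - 12)*4 = -12*4 = -48)
(7 + n)**2 + (3*((-5 + 5)*(-5)))*2 = (7 - 48)**2 + (3*((-5 + 5)*(-5)))*2 = (-41)**2 + (3*(0*(-5)))*2 = 1681 + (3*0)*2 = 1681 + 0*2 = 1681 + 0 = 1681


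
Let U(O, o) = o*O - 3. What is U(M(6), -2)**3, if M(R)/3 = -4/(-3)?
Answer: -1331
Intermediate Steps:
M(R) = 4 (M(R) = 3*(-4/(-3)) = 3*(-4*(-1/3)) = 3*(4/3) = 4)
U(O, o) = -3 + O*o (U(O, o) = O*o - 3 = -3 + O*o)
U(M(6), -2)**3 = (-3 + 4*(-2))**3 = (-3 - 8)**3 = (-11)**3 = -1331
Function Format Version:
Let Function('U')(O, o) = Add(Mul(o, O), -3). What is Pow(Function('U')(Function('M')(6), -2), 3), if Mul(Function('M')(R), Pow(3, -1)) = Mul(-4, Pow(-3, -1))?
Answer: -1331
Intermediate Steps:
Function('M')(R) = 4 (Function('M')(R) = Mul(3, Mul(-4, Pow(-3, -1))) = Mul(3, Mul(-4, Rational(-1, 3))) = Mul(3, Rational(4, 3)) = 4)
Function('U')(O, o) = Add(-3, Mul(O, o)) (Function('U')(O, o) = Add(Mul(O, o), -3) = Add(-3, Mul(O, o)))
Pow(Function('U')(Function('M')(6), -2), 3) = Pow(Add(-3, Mul(4, -2)), 3) = Pow(Add(-3, -8), 3) = Pow(-11, 3) = -1331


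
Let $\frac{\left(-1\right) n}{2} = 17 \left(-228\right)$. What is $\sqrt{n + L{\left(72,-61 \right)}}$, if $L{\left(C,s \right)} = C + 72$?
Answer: $2 \sqrt{1974} \approx 88.859$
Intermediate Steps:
$L{\left(C,s \right)} = 72 + C$
$n = 7752$ ($n = - 2 \cdot 17 \left(-228\right) = \left(-2\right) \left(-3876\right) = 7752$)
$\sqrt{n + L{\left(72,-61 \right)}} = \sqrt{7752 + \left(72 + 72\right)} = \sqrt{7752 + 144} = \sqrt{7896} = 2 \sqrt{1974}$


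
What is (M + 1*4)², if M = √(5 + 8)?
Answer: (4 + √13)² ≈ 57.844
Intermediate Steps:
M = √13 ≈ 3.6056
(M + 1*4)² = (√13 + 1*4)² = (√13 + 4)² = (4 + √13)²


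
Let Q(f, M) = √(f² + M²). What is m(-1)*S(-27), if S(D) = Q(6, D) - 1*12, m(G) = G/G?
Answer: -12 + 3*√85 ≈ 15.659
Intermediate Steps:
Q(f, M) = √(M² + f²)
m(G) = 1
S(D) = -12 + √(36 + D²) (S(D) = √(D² + 6²) - 1*12 = √(D² + 36) - 12 = √(36 + D²) - 12 = -12 + √(36 + D²))
m(-1)*S(-27) = 1*(-12 + √(36 + (-27)²)) = 1*(-12 + √(36 + 729)) = 1*(-12 + √765) = 1*(-12 + 3*√85) = -12 + 3*√85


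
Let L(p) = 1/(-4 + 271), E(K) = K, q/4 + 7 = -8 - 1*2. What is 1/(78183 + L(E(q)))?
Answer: 267/20874862 ≈ 1.2791e-5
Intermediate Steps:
q = -68 (q = -28 + 4*(-8 - 1*2) = -28 + 4*(-8 - 2) = -28 + 4*(-10) = -28 - 40 = -68)
L(p) = 1/267
1/(78183 + L(E(q))) = 1/(78183 + 1/267) = 1/(20874862/267) = 267/20874862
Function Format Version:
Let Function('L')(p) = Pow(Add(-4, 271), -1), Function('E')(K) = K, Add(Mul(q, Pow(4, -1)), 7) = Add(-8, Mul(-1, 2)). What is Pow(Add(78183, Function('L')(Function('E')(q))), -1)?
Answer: Rational(267, 20874862) ≈ 1.2791e-5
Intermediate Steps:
q = -68 (q = Add(-28, Mul(4, Add(-8, Mul(-1, 2)))) = Add(-28, Mul(4, Add(-8, -2))) = Add(-28, Mul(4, -10)) = Add(-28, -40) = -68)
Function('L')(p) = Rational(1, 267) (Function('L')(p) = Pow(267, -1) = Rational(1, 267))
Pow(Add(78183, Function('L')(Function('E')(q))), -1) = Pow(Add(78183, Rational(1, 267)), -1) = Pow(Rational(20874862, 267), -1) = Rational(267, 20874862)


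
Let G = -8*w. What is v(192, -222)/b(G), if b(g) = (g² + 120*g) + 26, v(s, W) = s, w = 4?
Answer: -32/465 ≈ -0.068817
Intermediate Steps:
G = -32 (G = -8*4 = -32)
b(g) = 26 + g² + 120*g
v(192, -222)/b(G) = 192/(26 + (-32)² + 120*(-32)) = 192/(26 + 1024 - 3840) = 192/(-2790) = 192*(-1/2790) = -32/465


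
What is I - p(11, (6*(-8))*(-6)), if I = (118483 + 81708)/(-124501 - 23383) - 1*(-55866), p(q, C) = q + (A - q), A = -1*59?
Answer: 8270212509/147884 ≈ 55924.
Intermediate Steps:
A = -59
p(q, C) = -59 (p(q, C) = q + (-59 - q) = -59)
I = 8261487353/147884 (I = 200191/(-147884) + 55866 = 200191*(-1/147884) + 55866 = -200191/147884 + 55866 = 8261487353/147884 ≈ 55865.)
I - p(11, (6*(-8))*(-6)) = 8261487353/147884 - 1*(-59) = 8261487353/147884 + 59 = 8270212509/147884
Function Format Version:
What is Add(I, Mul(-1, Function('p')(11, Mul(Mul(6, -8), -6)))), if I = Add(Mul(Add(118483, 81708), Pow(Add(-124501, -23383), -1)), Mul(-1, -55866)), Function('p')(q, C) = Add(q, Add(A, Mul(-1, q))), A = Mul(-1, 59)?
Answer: Rational(8270212509, 147884) ≈ 55924.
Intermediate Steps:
A = -59
Function('p')(q, C) = -59 (Function('p')(q, C) = Add(q, Add(-59, Mul(-1, q))) = -59)
I = Rational(8261487353, 147884) (I = Add(Mul(200191, Pow(-147884, -1)), 55866) = Add(Mul(200191, Rational(-1, 147884)), 55866) = Add(Rational(-200191, 147884), 55866) = Rational(8261487353, 147884) ≈ 55865.)
Add(I, Mul(-1, Function('p')(11, Mul(Mul(6, -8), -6)))) = Add(Rational(8261487353, 147884), Mul(-1, -59)) = Add(Rational(8261487353, 147884), 59) = Rational(8270212509, 147884)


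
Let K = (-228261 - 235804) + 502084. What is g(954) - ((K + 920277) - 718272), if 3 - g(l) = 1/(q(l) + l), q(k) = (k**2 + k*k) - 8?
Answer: -437120964739/1821178 ≈ -2.4002e+5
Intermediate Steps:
q(k) = -8 + 2*k**2 (q(k) = (k**2 + k**2) - 8 = 2*k**2 - 8 = -8 + 2*k**2)
K = 38019 (K = -464065 + 502084 = 38019)
g(l) = 3 - 1/(-8 + l + 2*l**2) (g(l) = 3 - 1/((-8 + 2*l**2) + l) = 3 - 1/(-8 + l + 2*l**2))
g(954) - ((K + 920277) - 718272) = (-25 + 3*954 + 6*954**2)/(-8 + 954 + 2*954**2) - ((38019 + 920277) - 718272) = (-25 + 2862 + 6*910116)/(-8 + 954 + 2*910116) - (958296 - 718272) = (-25 + 2862 + 5460696)/(-8 + 954 + 1820232) - 1*240024 = 5463533/1821178 - 240024 = -437120964739/1821178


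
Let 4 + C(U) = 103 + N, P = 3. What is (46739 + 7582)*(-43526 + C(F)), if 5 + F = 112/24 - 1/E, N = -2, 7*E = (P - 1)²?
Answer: -2359106709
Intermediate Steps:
E = 4/7 (E = (3 - 1)²/7 = (⅐)*2² = (⅐)*4 = 4/7 ≈ 0.57143)
F = -25/12 (F = -5 + (112/24 - 1/4/7) = -5 + (112*(1/24) - 1*7/4) = -5 + (14/3 - 7/4) = -5 + 35/12 = -25/12 ≈ -2.0833)
C(U) = 97 (C(U) = -4 + (103 - 2) = -4 + 101 = 97)
(46739 + 7582)*(-43526 + C(F)) = (46739 + 7582)*(-43526 + 97) = 54321*(-43429) = -2359106709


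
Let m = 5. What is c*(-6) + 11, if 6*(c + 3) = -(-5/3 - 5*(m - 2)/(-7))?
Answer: 619/21 ≈ 29.476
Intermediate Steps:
c = -194/63 (c = -3 + (-(-5/3 - 5*(5 - 2)/(-7)))/6 = -3 + (-(-5*⅓ - 5*3*(-⅐)))/6 = -3 + (-(-5/3 - 15*(-⅐)))/6 = -3 + (-(-5/3 + 15/7))/6 = -3 + (-1*10/21)/6 = -3 + (⅙)*(-10/21) = -3 - 5/63 = -194/63 ≈ -3.0794)
c*(-6) + 11 = -194/63*(-6) + 11 = 388/21 + 11 = 619/21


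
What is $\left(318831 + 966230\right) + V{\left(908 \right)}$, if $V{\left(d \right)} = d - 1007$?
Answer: $1284962$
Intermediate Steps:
$V{\left(d \right)} = -1007 + d$
$\left(318831 + 966230\right) + V{\left(908 \right)} = \left(318831 + 966230\right) + \left(-1007 + 908\right) = 1285061 - 99 = 1284962$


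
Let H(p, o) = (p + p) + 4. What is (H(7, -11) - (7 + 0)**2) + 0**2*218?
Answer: -31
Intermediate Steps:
H(p, o) = 4 + 2*p (H(p, o) = 2*p + 4 = 4 + 2*p)
(H(7, -11) - (7 + 0)**2) + 0**2*218 = ((4 + 2*7) - (7 + 0)**2) + 0**2*218 = ((4 + 14) - 1*7**2) + 0*218 = (18 - 1*49) + 0 = (18 - 49) + 0 = -31 + 0 = -31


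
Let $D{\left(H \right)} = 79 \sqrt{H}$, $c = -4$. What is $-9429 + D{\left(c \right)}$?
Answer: $-9429 + 158 i \approx -9429.0 + 158.0 i$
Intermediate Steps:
$-9429 + D{\left(c \right)} = -9429 + 79 \sqrt{-4} = -9429 + 79 \cdot 2 i = -9429 + 158 i$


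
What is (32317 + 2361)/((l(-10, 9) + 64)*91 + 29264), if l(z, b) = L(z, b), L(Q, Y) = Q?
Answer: 17339/17089 ≈ 1.0146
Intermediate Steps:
l(z, b) = z
(32317 + 2361)/((l(-10, 9) + 64)*91 + 29264) = (32317 + 2361)/((-10 + 64)*91 + 29264) = 34678/(54*91 + 29264) = 34678/(4914 + 29264) = 34678/34178 = 34678*(1/34178) = 17339/17089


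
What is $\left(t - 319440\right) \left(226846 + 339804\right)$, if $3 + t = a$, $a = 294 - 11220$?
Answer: $-187203593850$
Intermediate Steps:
$a = -10926$ ($a = 294 - 11220 = -10926$)
$t = -10929$ ($t = -3 - 10926 = -10929$)
$\left(t - 319440\right) \left(226846 + 339804\right) = \left(-10929 - 319440\right) \left(226846 + 339804\right) = \left(-330369\right) 566650 = -187203593850$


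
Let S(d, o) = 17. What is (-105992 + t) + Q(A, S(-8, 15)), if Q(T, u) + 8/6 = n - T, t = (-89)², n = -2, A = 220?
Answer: -294883/3 ≈ -98294.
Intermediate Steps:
t = 7921
Q(T, u) = -10/3 - T (Q(T, u) = -4/3 + (-2 - T) = -10/3 - T)
(-105992 + t) + Q(A, S(-8, 15)) = (-105992 + 7921) + (-10/3 - 1*220) = -98071 + (-10/3 - 220) = -98071 - 670/3 = -294883/3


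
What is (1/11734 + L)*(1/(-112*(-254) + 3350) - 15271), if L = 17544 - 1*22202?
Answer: 26540728623818547/373117732 ≈ 7.1132e+7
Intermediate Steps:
L = -4658 (L = 17544 - 22202 = -4658)
(1/11734 + L)*(1/(-112*(-254) + 3350) - 15271) = (1/11734 - 4658)*(1/(-112*(-254) + 3350) - 15271) = (1/11734 - 4658)*(1/(28448 + 3350) - 15271) = -54656971*(1/31798 - 15271)/11734 = -54656971/11734*(-485587257/31798) = 26540728623818547/373117732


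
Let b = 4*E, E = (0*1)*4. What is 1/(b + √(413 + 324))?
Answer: √737/737 ≈ 0.036835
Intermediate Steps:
E = 0 (E = 0*4 = 0)
b = 0 (b = 4*0 = 0)
1/(b + √(413 + 324)) = 1/(0 + √(413 + 324)) = 1/(0 + √737) = 1/(√737) = √737/737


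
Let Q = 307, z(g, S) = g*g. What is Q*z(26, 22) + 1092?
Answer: 208624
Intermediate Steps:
z(g, S) = g²
Q*z(26, 22) + 1092 = 307*26² + 1092 = 307*676 + 1092 = 207532 + 1092 = 208624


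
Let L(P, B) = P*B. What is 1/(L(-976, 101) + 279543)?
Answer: 1/180967 ≈ 5.5259e-6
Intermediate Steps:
L(P, B) = B*P
1/(L(-976, 101) + 279543) = 1/(101*(-976) + 279543) = 1/(-98576 + 279543) = 1/180967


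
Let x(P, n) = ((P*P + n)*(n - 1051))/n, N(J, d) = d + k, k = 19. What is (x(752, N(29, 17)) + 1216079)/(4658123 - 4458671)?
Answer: -33140266/448767 ≈ -73.847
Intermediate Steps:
N(J, d) = 19 + d (N(J, d) = d + 19 = 19 + d)
x(P, n) = (-1051 + n)*(n + P²)/n (x(P, n) = ((P² + n)*(-1051 + n))/n = ((n + P²)*(-1051 + n))/n = ((-1051 + n)*(n + P²))/n = (-1051 + n)*(n + P²)/n)
(x(752, N(29, 17)) + 1216079)/(4658123 - 4458671) = ((-1051 + (19 + 17) + 752² - 1051*752²/(19 + 17)) + 1216079)/(4658123 - 4458671) = ((-1051 + 36 + 565504 - 1051*565504/36) + 1216079)/199452 = ((-1051 + 36 + 565504 - 1051*565504*1/36) + 1216079)*(1/199452) = ((-1051 + 36 + 565504 - 148586176/9) + 1216079)*(1/199452) = (-143505775/9 + 1216079)*(1/199452) = -132561064/9*1/199452 = -33140266/448767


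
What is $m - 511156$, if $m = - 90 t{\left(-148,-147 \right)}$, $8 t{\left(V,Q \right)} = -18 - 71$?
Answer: $- \frac{2040619}{4} \approx -5.1016 \cdot 10^{5}$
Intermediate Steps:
$t{\left(V,Q \right)} = - \frac{89}{8}$ ($t{\left(V,Q \right)} = \frac{-18 - 71}{8} = \frac{1}{8} \left(-89\right) = - \frac{89}{8}$)
$m = \frac{4005}{4}$ ($m = \left(-90\right) \left(- \frac{89}{8}\right) = \frac{4005}{4} \approx 1001.3$)
$m - 511156 = \frac{4005}{4} - 511156 = - \frac{2040619}{4}$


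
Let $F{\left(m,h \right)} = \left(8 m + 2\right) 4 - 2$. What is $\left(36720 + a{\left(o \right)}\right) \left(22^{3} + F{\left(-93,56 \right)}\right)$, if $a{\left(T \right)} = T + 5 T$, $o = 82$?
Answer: $285713736$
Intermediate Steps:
$F{\left(m,h \right)} = 6 + 32 m$ ($F{\left(m,h \right)} = \left(2 + 8 m\right) 4 - 2 = \left(8 + 32 m\right) - 2 = 6 + 32 m$)
$a{\left(T \right)} = 6 T$
$\left(36720 + a{\left(o \right)}\right) \left(22^{3} + F{\left(-93,56 \right)}\right) = \left(36720 + 6 \cdot 82\right) \left(22^{3} + \left(6 + 32 \left(-93\right)\right)\right) = \left(36720 + 492\right) \left(10648 + \left(6 - 2976\right)\right) = 37212 \left(10648 - 2970\right) = 37212 \cdot 7678 = 285713736$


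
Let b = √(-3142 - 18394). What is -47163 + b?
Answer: -47163 + 4*I*√1346 ≈ -47163.0 + 146.75*I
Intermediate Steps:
b = 4*I*√1346 (b = √(-21536) = 4*I*√1346 ≈ 146.75*I)
-47163 + b = -47163 + 4*I*√1346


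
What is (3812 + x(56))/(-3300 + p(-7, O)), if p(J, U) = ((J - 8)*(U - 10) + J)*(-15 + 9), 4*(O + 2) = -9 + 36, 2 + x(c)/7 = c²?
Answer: -51500/7461 ≈ -6.9026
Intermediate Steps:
x(c) = -14 + 7*c²
O = 19/4 (O = -2 + (-9 + 36)/4 = -2 + (¼)*27 = -2 + 27/4 = 19/4 ≈ 4.7500)
p(J, U) = -6*J - 6*(-10 + U)*(-8 + J) (p(J, U) = ((-8 + J)*(-10 + U) + J)*(-6) = ((-10 + U)*(-8 + J) + J)*(-6) = (J + (-10 + U)*(-8 + J))*(-6) = -6*J - 6*(-10 + U)*(-8 + J))
(3812 + x(56))/(-3300 + p(-7, O)) = (3812 + (-14 + 7*56²))/(-3300 + (-480 + 48*(19/4) + 54*(-7) - 6*(-7)*19/4)) = (3812 + (-14 + 7*3136))/(-3300 + (-480 + 228 - 378 + 399/2)) = (3812 + (-14 + 21952))/(-3300 - 861/2) = (3812 + 21938)/(-7461/2) = 25750*(-2/7461) = -51500/7461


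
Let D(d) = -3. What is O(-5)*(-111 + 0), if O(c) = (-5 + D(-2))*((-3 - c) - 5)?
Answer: -2664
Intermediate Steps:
O(c) = 64 + 8*c (O(c) = (-5 - 3)*((-3 - c) - 5) = -8*(-8 - c) = 64 + 8*c)
O(-5)*(-111 + 0) = (64 + 8*(-5))*(-111 + 0) = (64 - 40)*(-111) = 24*(-111) = -2664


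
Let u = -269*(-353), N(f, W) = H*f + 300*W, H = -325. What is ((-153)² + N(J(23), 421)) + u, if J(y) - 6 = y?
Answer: 235241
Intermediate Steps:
J(y) = 6 + y
N(f, W) = -325*f + 300*W
u = 94957
((-153)² + N(J(23), 421)) + u = ((-153)² + (-325*(6 + 23) + 300*421)) + 94957 = (23409 + (-325*29 + 126300)) + 94957 = (23409 + (-9425 + 126300)) + 94957 = (23409 + 116875) + 94957 = 140284 + 94957 = 235241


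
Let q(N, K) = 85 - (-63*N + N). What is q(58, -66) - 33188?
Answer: -29507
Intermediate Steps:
q(N, K) = 85 + 62*N (q(N, K) = 85 - (-62)*N = 85 + 62*N)
q(58, -66) - 33188 = (85 + 62*58) - 33188 = (85 + 3596) - 33188 = 3681 - 33188 = -29507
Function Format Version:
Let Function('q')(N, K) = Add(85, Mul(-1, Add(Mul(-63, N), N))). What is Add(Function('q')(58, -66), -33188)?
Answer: -29507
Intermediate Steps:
Function('q')(N, K) = Add(85, Mul(62, N)) (Function('q')(N, K) = Add(85, Mul(-1, Mul(-62, N))) = Add(85, Mul(62, N)))
Add(Function('q')(58, -66), -33188) = Add(Add(85, Mul(62, 58)), -33188) = Add(Add(85, 3596), -33188) = Add(3681, -33188) = -29507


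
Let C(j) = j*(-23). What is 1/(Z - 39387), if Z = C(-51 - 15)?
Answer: -1/37869 ≈ -2.6407e-5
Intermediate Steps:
C(j) = -23*j
Z = 1518 (Z = -23*(-51 - 15) = -23*(-66) = 1518)
1/(Z - 39387) = 1/(1518 - 39387) = 1/(-37869) = -1/37869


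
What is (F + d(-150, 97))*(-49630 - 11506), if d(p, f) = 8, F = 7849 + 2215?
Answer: -615761792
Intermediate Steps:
F = 10064
(F + d(-150, 97))*(-49630 - 11506) = (10064 + 8)*(-49630 - 11506) = 10072*(-61136) = -615761792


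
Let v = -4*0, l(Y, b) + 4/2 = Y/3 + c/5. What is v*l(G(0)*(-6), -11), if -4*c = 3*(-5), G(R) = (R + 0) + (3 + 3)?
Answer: 0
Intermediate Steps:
G(R) = 6 + R (G(R) = R + 6 = 6 + R)
c = 15/4 (c = -3*(-5)/4 = -¼*(-15) = 15/4 ≈ 3.7500)
l(Y, b) = -5/4 + Y/3 (l(Y, b) = -2 + (Y/3 + (15/4)/5) = -2 + (Y*(⅓) + (15/4)*(⅕)) = -2 + (Y/3 + ¾) = -2 + (¾ + Y/3) = -5/4 + Y/3)
v = 0
v*l(G(0)*(-6), -11) = 0*(-5/4 + ((6 + 0)*(-6))/3) = 0*(-5/4 + (6*(-6))/3) = 0*(-5/4 + (⅓)*(-36)) = 0*(-5/4 - 12) = 0*(-53/4) = 0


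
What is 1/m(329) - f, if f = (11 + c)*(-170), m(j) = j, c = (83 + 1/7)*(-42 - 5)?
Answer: -31134747/47 ≈ -6.6244e+5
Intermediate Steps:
c = -27354/7 (c = (83 + ⅐)*(-47) = (582/7)*(-47) = -27354/7 ≈ -3907.7)
f = 4637090/7 (f = (11 - 27354/7)*(-170) = -27277/7*(-170) = 4637090/7 ≈ 6.6244e+5)
1/m(329) - f = 1/329 - 1*4637090/7 = 1/329 - 4637090/7 = -31134747/47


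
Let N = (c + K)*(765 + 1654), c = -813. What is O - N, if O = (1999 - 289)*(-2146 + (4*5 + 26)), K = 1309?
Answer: -4790824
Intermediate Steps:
O = -3591000 (O = 1710*(-2146 + (20 + 26)) = 1710*(-2146 + 46) = 1710*(-2100) = -3591000)
N = 1199824 (N = (-813 + 1309)*(765 + 1654) = 496*2419 = 1199824)
O - N = -3591000 - 1*1199824 = -3591000 - 1199824 = -4790824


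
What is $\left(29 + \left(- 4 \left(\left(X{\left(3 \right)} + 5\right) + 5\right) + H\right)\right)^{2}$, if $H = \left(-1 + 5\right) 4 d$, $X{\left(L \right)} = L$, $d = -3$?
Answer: $5041$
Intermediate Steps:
$H = -48$ ($H = \left(-1 + 5\right) 4 \left(-3\right) = 4 \cdot 4 \left(-3\right) = 16 \left(-3\right) = -48$)
$\left(29 + \left(- 4 \left(\left(X{\left(3 \right)} + 5\right) + 5\right) + H\right)\right)^{2} = \left(29 - \left(48 + 4 \left(\left(3 + 5\right) + 5\right)\right)\right)^{2} = \left(29 - \left(48 + 4 \left(8 + 5\right)\right)\right)^{2} = \left(29 - 100\right)^{2} = \left(-71\right)^{2} = 5041$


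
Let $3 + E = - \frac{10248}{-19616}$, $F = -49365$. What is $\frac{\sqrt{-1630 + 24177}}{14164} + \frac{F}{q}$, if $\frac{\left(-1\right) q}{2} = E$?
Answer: $- \frac{1344922}{135} + \frac{\sqrt{22547}}{14164} \approx -9962.4$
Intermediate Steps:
$E = - \frac{6075}{2452}$ ($E = -3 - \frac{10248}{-19616} = -3 - - \frac{1281}{2452} = -3 + \frac{1281}{2452} = - \frac{6075}{2452} \approx -2.4776$)
$q = \frac{6075}{1226}$ ($q = \left(-2\right) \left(- \frac{6075}{2452}\right) = \frac{6075}{1226} \approx 4.9551$)
$\frac{\sqrt{-1630 + 24177}}{14164} + \frac{F}{q} = \frac{\sqrt{-1630 + 24177}}{14164} - \frac{49365}{\frac{6075}{1226}} = \sqrt{22547} \cdot \frac{1}{14164} - \frac{1344922}{135} = \frac{\sqrt{22547}}{14164} - \frac{1344922}{135} = - \frac{1344922}{135} + \frac{\sqrt{22547}}{14164}$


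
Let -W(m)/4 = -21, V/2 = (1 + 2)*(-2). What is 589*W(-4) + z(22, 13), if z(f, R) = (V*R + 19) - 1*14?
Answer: 49325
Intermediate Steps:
V = -12 (V = 2*((1 + 2)*(-2)) = 2*(3*(-2)) = 2*(-6) = -12)
W(m) = 84 (W(m) = -4*(-21) = 84)
z(f, R) = 5 - 12*R (z(f, R) = (-12*R + 19) - 1*14 = (19 - 12*R) - 14 = 5 - 12*R)
589*W(-4) + z(22, 13) = 589*84 + (5 - 12*13) = 49476 + (5 - 156) = 49476 - 151 = 49325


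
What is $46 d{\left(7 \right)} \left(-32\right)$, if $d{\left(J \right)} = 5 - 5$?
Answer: $0$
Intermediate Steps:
$d{\left(J \right)} = 0$
$46 d{\left(7 \right)} \left(-32\right) = 46 \cdot 0 \left(-32\right) = 0 \left(-32\right) = 0$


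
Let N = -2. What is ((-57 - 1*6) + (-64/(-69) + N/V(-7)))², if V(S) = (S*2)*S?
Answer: 44073124096/11431161 ≈ 3855.5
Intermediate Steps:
V(S) = 2*S² (V(S) = (2*S)*S = 2*S²)
((-57 - 1*6) + (-64/(-69) + N/V(-7)))² = ((-57 - 1*6) + (-64/(-69) - 2/(2*(-7)²)))² = ((-57 - 6) + (-64*(-1/69) - 2/(2*49)))² = (-63 + (64/69 - 2/98))² = (-63 + (64/69 - 2*1/98))² = (-63 + (64/69 - 1/49))² = (-63 + 3067/3381)² = (-209936/3381)² = 44073124096/11431161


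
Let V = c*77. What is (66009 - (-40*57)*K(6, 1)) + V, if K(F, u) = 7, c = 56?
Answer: 86281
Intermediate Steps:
V = 4312 (V = 56*77 = 4312)
(66009 - (-40*57)*K(6, 1)) + V = (66009 - (-40*57)*7) + 4312 = (66009 - (-2280)*7) + 4312 = (66009 - 1*(-15960)) + 4312 = (66009 + 15960) + 4312 = 81969 + 4312 = 86281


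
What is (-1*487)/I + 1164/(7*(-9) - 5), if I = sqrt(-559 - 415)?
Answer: -291/17 + I*sqrt(974)/2 ≈ -17.118 + 15.604*I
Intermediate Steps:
I = I*sqrt(974) (I = sqrt(-974) = I*sqrt(974) ≈ 31.209*I)
(-1*487)/I + 1164/(7*(-9) - 5) = (-1*487)/((I*sqrt(974))) + 1164/(7*(-9) - 5) = -(-1)*I*sqrt(974)/2 + 1164/(-63 - 5) = I*sqrt(974)/2 + 1164/(-68) = I*sqrt(974)/2 + 1164*(-1/68) = I*sqrt(974)/2 - 291/17 = -291/17 + I*sqrt(974)/2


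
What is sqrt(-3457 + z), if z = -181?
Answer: I*sqrt(3638) ≈ 60.316*I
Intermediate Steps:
sqrt(-3457 + z) = sqrt(-3457 - 181) = sqrt(-3638) = I*sqrt(3638)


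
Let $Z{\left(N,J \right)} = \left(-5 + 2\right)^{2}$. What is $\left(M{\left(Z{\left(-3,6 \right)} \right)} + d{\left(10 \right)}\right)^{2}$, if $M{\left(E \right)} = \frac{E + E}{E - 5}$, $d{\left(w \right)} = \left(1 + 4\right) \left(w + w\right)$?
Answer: $\frac{43681}{4} \approx 10920.0$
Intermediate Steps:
$Z{\left(N,J \right)} = 9$ ($Z{\left(N,J \right)} = \left(-3\right)^{2} = 9$)
$d{\left(w \right)} = 10 w$ ($d{\left(w \right)} = 5 \cdot 2 w = 10 w$)
$M{\left(E \right)} = \frac{2 E}{-5 + E}$
$\left(M{\left(Z{\left(-3,6 \right)} \right)} + d{\left(10 \right)}\right)^{2} = \left(2 \cdot 9 \frac{1}{-5 + 9} + 10 \cdot 10\right)^{2} = \left(2 \cdot 9 \cdot \frac{1}{4} + 100\right)^{2} = \left(\frac{9}{2} + 100\right)^{2} = \left(\frac{209}{2}\right)^{2} = \frac{43681}{4}$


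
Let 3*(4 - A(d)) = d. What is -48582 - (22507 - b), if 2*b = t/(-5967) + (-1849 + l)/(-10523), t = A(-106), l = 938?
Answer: -1575433579741/22161438 ≈ -71089.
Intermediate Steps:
A(d) = 4 - d/3
t = 118/3 (t = 4 - ⅓*(-106) = 4 + 106/3 = 118/3 ≈ 39.333)
b = 886241/22161438 (b = ((118/3)/(-5967) + (-1849 + 938)/(-10523))/2 = ((118/3)*(-1/5967) - 911*(-1/10523))/2 = (-118/17901 + 911/10523)/2 = (½)*(886241/11080719) = 886241/22161438 ≈ 0.039990)
-48582 - (22507 - b) = -48582 - (22507 - 1*886241/22161438) = -48582 - (22507 - 886241/22161438) = -48582 - 1*498786598825/22161438 = -48582 - 498786598825/22161438 = -1575433579741/22161438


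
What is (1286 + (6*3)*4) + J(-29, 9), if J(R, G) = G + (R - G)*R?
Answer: 2469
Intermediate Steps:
J(R, G) = G + R*(R - G)
(1286 + (6*3)*4) + J(-29, 9) = (1286 + (6*3)*4) + (9 + (-29)² - 1*9*(-29)) = (1286 + 18*4) + (9 + 841 + 261) = (1286 + 72) + 1111 = 1358 + 1111 = 2469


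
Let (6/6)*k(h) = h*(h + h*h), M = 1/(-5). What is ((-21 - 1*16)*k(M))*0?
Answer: 0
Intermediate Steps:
M = -⅕ ≈ -0.20000
k(h) = h*(h + h²) (k(h) = h*(h + h*h) = h*(h + h²))
((-21 - 1*16)*k(M))*0 = ((-21 - 1*16)*((-⅕)²*(1 - ⅕)))*0 = ((-21 - 16)*((1/25)*(⅘)))*0 = -37*4/125*0 = -148/125*0 = 0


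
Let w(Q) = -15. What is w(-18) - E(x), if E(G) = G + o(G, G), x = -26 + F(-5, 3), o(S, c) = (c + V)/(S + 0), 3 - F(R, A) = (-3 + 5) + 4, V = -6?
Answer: 371/29 ≈ 12.793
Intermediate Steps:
F(R, A) = -3 (F(R, A) = 3 - ((-3 + 5) + 4) = 3 - (2 + 4) = 3 - 1*6 = 3 - 6 = -3)
o(S, c) = (-6 + c)/S (o(S, c) = (c - 6)/(S + 0) = (-6 + c)/S)
x = -29 (x = -26 - 3 = -29)
E(G) = G + (-6 + G)/G
w(-18) - E(x) = -15 - (1 - 29 - 6/(-29)) = -15 - (1 - 29 - 6*(-1/29)) = -15 - (1 - 29 + 6/29) = -15 - 1*(-806/29) = -15 + 806/29 = 371/29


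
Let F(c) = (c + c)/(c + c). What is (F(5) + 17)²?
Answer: 324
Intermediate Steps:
F(c) = 1 (F(c) = (2*c)/((2*c)) = (2*c)*(1/(2*c)) = 1)
(F(5) + 17)² = (1 + 17)² = 18² = 324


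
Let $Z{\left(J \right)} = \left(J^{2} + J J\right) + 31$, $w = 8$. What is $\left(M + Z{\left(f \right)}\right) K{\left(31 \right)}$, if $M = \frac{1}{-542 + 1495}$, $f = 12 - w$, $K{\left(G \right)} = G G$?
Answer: $\frac{57698440}{953} \approx 60544.0$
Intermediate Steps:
$K{\left(G \right)} = G^{2}$
$f = 4$ ($f = 12 - 8 = 4$)
$M = \frac{1}{953} \approx 0.0010493$
$Z{\left(J \right)} = 31 + 2 J^{2}$ ($Z{\left(J \right)} = \left(J^{2} + J^{2}\right) + 31 = 2 J^{2} + 31 = 31 + 2 J^{2}$)
$\left(M + Z{\left(f \right)}\right) K{\left(31 \right)} = \left(\frac{1}{953} + \left(31 + 2 \cdot 4^{2}\right)\right) 31^{2} = \left(\frac{1}{953} + \left(31 + 2 \cdot 16\right)\right) 961 = \left(\frac{1}{953} + \left(31 + 32\right)\right) 961 = \left(\frac{1}{953} + 63\right) 961 = \frac{60040}{953} \cdot 961 = \frac{57698440}{953}$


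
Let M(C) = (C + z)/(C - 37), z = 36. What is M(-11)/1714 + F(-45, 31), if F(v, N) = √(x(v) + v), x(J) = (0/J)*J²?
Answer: -25/82272 + 3*I*√5 ≈ -0.00030387 + 6.7082*I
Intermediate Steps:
x(J) = 0 (x(J) = 0*J² = 0)
M(C) = (36 + C)/(-37 + C) (M(C) = (C + 36)/(C - 37) = (36 + C)/(-37 + C))
F(v, N) = √v (F(v, N) = √(0 + v) = √v)
M(-11)/1714 + F(-45, 31) = ((36 - 11)/(-37 - 11))/1714 + √(-45) = (25/(-48))*(1/1714) + 3*I*√5 = -1/48*25*(1/1714) + 3*I*√5 = -25/48*1/1714 + 3*I*√5 = -25/82272 + 3*I*√5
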